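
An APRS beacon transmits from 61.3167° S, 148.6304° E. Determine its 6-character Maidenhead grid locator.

Add 180° to longitude and 90° to latitude: 328.6304, 28.6833.
Field (20°×10°, letters A–R): lon ⌊328.6304/20⌋ = 16 → Q; lat ⌊28.6833/10⌋ = 2 → C.
Square (2°×1°, digits 0–9): lon ⌊8.6304/2⌋ = 4; lat ⌊8.6833/1⌋ = 8.
Subsquare (5′×2.5′, letters a–x): lon ⌊0.6304/0.0833333⌋ = 7 → h; lat ⌊0.6833/0.0416667⌋ = 16 → q.

QC48hq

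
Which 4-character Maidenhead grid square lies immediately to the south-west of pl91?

Longitude square 9; −1 → 8.
Latitude square 1; −1 → 0.

PL80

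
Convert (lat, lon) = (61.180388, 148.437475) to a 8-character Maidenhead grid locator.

Add 180° to longitude and 90° to latitude: 328.43748, 151.18039.
Field: 328.43748/20 → 16 → Q, 151.18039/10 → 15 → P; chars QP.
Square: 8.43748/2 → 4, 1.18039/1 → 1; chars 41.
Subsquare: 0.43748/0.0833333 → 5 → f, 0.18039/0.0416667 → 4 → e; chars fe.
Extended square: 0.02081/0.00833333 → 2, 0.01372/0.00416667 → 3; chars 23.

QP41fe23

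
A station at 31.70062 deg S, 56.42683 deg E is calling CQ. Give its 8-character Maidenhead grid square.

LF88fh11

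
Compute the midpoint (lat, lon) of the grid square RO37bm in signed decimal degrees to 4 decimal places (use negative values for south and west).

57.5208, 166.1250

Field R=17, O=14: +17·20° lon, +14·10° lat → SW at lon 160°, lat 50°.
Square 3, 7: +3·2° lon, +7·1° lat → SW at lon 166°, lat 57°.
Subsquare b=1, m=12: +1·0.0833333° lon, +12·0.0416667° lat → SW at lon 166.083°, lat 57.5°.
Cell spans 0.0833333° lon × 0.0416667° lat. Centre is SW corner plus half of each.
latitude 57.5208, longitude 166.1250.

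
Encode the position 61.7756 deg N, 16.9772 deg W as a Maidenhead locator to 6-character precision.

IP11ms

Offset from 180°W / 90°S: lon 163.0228°, lat 151.7756°.
Field: 163.0228/20 → 8 → I, 151.7756/10 → 15 → P; chars IP.
Square: 3.0228/2 → 1, 1.7756/1 → 1; chars 11.
Subsquare: 1.0228/0.0833333 → 12 → m, 0.7756/0.0416667 → 18 → s; chars ms.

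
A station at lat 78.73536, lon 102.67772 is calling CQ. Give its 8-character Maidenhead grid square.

OQ18ir16

Shift to the Maidenhead origin (180°W, 90°S): lon 282.67772, lat 168.73536.
Field (20°×10°, letters A–R): lon ⌊282.67772/20⌋ = 14 → O; lat ⌊168.73536/10⌋ = 16 → Q.
Square (2°×1°, digits 0–9): lon ⌊2.67772/2⌋ = 1; lat ⌊8.73536/1⌋ = 8.
Subsquare (5′×2.5′, letters a–x): lon ⌊0.67772/0.0833333⌋ = 8 → i; lat ⌊0.73536/0.0416667⌋ = 17 → r.
Extended square (30″×15″, digits 0–9): lon ⌊0.01105/0.00833333⌋ = 1; lat ⌊0.02703/0.00416667⌋ = 6.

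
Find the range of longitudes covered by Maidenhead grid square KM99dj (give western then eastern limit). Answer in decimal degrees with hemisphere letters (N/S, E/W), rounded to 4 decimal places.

38.2500° E, 38.3333° E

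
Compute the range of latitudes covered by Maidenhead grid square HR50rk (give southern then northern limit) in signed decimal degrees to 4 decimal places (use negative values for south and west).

80.4167, 80.4583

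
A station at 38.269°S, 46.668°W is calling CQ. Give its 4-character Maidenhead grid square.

GF61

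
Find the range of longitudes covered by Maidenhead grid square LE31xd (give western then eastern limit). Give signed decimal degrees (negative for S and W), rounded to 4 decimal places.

Field L=11, E=4: +11·20° lon, +4·10° lat → SW at lon 40°, lat -50°.
Square 3, 1: +3·2° lon, +1·1° lat → SW at lon 46°, lat -49°.
Subsquare x=23, d=3: +23·0.0833333° lon, +3·0.0416667° lat → SW at lon 47.9167°, lat -48.875°.
Cell spans 0.0833333° lon × 0.0416667° lat.
west 47.9167, east 48.0000.

47.9167, 48.0000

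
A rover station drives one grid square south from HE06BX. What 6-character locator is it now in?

HE06bw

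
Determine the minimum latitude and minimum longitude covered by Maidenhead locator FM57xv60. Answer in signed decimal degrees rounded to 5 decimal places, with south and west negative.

37.87500, -68.03333

Field F=5, M=12: +5·20° lon, +12·10° lat → SW at lon -80°, lat 30°.
Square 5, 7: +5·2° lon, +7·1° lat → SW at lon -70°, lat 37°.
Subsquare x=23, v=21: +23·0.0833333° lon, +21·0.0416667° lat → SW at lon -68.0833°, lat 37.875°.
Extended square 6, 0: +6·0.00833333° lon, +0·0.00416667° lat → SW at lon -68.0333°, lat 37.875°.
latitude 37.87500, longitude -68.03333.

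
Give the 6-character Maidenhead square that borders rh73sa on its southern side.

Latitude subsquare a = 0; −1 → -1, wraps to 23 = x, carry into square.
Latitude square 3; −1 → 2.
The longitude characters are unchanged.

RH72sx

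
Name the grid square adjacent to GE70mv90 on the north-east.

GE70nv01

Longitude extended square 9; +1 → 10, wraps to 0, carry into subsquare.
Longitude subsquare m = 12; +1 → 13 = n.
Latitude extended square 0; +1 → 1.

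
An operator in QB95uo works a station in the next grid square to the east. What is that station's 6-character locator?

QB95vo

Longitude subsquare u = 20; +1 → 21 = v.
The latitude characters are unchanged.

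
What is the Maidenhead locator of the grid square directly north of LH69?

LI60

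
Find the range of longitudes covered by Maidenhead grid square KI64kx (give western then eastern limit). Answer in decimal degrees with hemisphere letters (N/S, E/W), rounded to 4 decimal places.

32.8333° E, 32.9167° E

Field K=10, I=8: +10·20° lon, +8·10° lat → SW at lon 20°, lat -10°.
Square 6, 4: +6·2° lon, +4·1° lat → SW at lon 32°, lat -6°.
Subsquare k=10, x=23: +10·0.0833333° lon, +23·0.0416667° lat → SW at lon 32.8333°, lat -5.04167°.
Cell spans 0.0833333° lon × 0.0416667° lat.
west 32.8333° E, east 32.9167° E.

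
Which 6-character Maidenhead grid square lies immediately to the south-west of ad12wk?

Longitude subsquare w = 22; −1 → 21 = v.
Latitude subsquare k = 10; −1 → 9 = j.

AD12vj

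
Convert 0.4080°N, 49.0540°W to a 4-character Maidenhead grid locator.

GJ50

Add 180° to longitude and 90° to latitude: 130.95, 90.41.
Field (20°×10°, letters A–R): lon ⌊130.95/20⌋ = 6 → G; lat ⌊90.41/10⌋ = 9 → J.
Square (2°×1°, digits 0–9): lon ⌊10.95/2⌋ = 5; lat ⌊0.41/1⌋ = 0.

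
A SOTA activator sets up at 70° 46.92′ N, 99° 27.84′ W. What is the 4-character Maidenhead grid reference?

Add 180° to longitude and 90° to latitude: 80.54, 160.78.
Field: 80.54/20 → 4 → E, 160.78/10 → 16 → Q; chars EQ.
Square: 0.54/2 → 0, 0.78/1 → 0; chars 00.

EQ00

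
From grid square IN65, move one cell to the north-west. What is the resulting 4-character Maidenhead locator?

Longitude square 6; −1 → 5.
Latitude square 5; +1 → 6.

IN56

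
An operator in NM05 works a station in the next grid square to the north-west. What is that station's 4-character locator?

MM96

Longitude square 0; −1 → -1, wraps to 9, carry into field.
Longitude field N = 13; −1 → 12 = M.
Latitude square 5; +1 → 6.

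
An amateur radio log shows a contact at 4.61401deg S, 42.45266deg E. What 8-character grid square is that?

Shift to the Maidenhead origin (180°W, 90°S): lon 222.45266, lat 85.38599.
Field: lon ⌊222.45266/20⌋ = 11 → L; lat ⌊85.38599/10⌋ = 8 → I.
Square: lon ⌊2.45266/2⌋ = 1; lat ⌊5.38599/1⌋ = 5.
Subsquare: lon ⌊0.45266/0.0833333⌋ = 5 → f; lat ⌊0.38599/0.0416667⌋ = 9 → j.
Extended square: lon ⌊0.03599/0.00833333⌋ = 4; lat ⌊0.01099/0.00416667⌋ = 2.

LI15fj42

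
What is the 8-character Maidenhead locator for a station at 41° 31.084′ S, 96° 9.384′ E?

Add 180° to longitude and 90° to latitude: 276.15640, 48.48193.
Field: lon ⌊276.15640/20⌋ = 13 → N; lat ⌊48.48193/10⌋ = 4 → E.
Square: lon ⌊16.15640/2⌋ = 8; lat ⌊8.48193/1⌋ = 8.
Subsquare: lon ⌊0.15640/0.0833333⌋ = 1 → b; lat ⌊0.48193/0.0416667⌋ = 11 → l.
Extended square: lon ⌊0.07307/0.00833333⌋ = 8; lat ⌊0.02360/0.00416667⌋ = 5.

NE88bl85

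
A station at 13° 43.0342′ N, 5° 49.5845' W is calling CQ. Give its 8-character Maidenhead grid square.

IK73cr02

Add 180° to longitude and 90° to latitude: 174.17359, 103.71724.
Field: 174.17359/20 → 8 → I, 103.71724/10 → 10 → K; chars IK.
Square: 14.17359/2 → 7, 3.71724/1 → 3; chars 73.
Subsquare: 0.17359/0.0833333 → 2 → c, 0.71724/0.0416667 → 17 → r; chars cr.
Extended square: 0.00692/0.00833333 → 0, 0.00890/0.00416667 → 2; chars 02.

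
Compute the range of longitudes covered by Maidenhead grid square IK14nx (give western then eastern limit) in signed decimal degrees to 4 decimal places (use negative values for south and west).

Field I=8, K=10: +8·20° lon, +10·10° lat → SW at lon -20°, lat 10°.
Square 1, 4: +1·2° lon, +4·1° lat → SW at lon -18°, lat 14°.
Subsquare n=13, x=23: +13·0.0833333° lon, +23·0.0416667° lat → SW at lon -16.9167°, lat 14.9583°.
Cell spans 0.0833333° lon × 0.0416667° lat.
west -16.9167, east -16.8333.

-16.9167, -16.8333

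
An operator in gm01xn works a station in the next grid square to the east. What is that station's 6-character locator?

GM11an

Longitude subsquare x = 23; +1 → 24, wraps to 0 = a, carry into square.
Longitude square 0; +1 → 1.
The latitude characters are unchanged.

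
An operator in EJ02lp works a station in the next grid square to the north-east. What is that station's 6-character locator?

Longitude subsquare l = 11; +1 → 12 = m.
Latitude subsquare p = 15; +1 → 16 = q.

EJ02mq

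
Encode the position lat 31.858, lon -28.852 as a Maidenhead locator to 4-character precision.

HM51

Add 180° to longitude and 90° to latitude: 151.15, 121.86.
Field: lon ⌊151.15/20⌋ = 7 → H; lat ⌊121.86/10⌋ = 12 → M.
Square: lon ⌊11.15/2⌋ = 5; lat ⌊1.86/1⌋ = 1.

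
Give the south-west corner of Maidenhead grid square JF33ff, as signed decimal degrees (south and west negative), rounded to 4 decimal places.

Field J=9, F=5: +9·20° lon, +5·10° lat → SW at lon 0°, lat -40°.
Square 3, 3: +3·2° lon, +3·1° lat → SW at lon 6°, lat -37°.
Subsquare f=5, f=5: +5·0.0833333° lon, +5·0.0416667° lat → SW at lon 6.41667°, lat -36.7917°.
latitude -36.7917, longitude 6.4167.

-36.7917, 6.4167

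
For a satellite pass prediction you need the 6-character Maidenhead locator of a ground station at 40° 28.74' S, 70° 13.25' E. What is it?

ME59cm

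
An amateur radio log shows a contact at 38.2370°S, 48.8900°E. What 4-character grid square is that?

LF41

Shift to the Maidenhead origin (180°W, 90°S): lon 228.89, lat 51.76.
Field: 228.89/20 → 11 → L, 51.76/10 → 5 → F; chars LF.
Square: 8.89/2 → 4, 1.76/1 → 1; chars 41.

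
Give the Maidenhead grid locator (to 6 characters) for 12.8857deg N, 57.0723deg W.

GK12lv

Shift to the Maidenhead origin (180°W, 90°S): lon 122.9277, lat 102.8857.
Field: lon ⌊122.9277/20⌋ = 6 → G; lat ⌊102.8857/10⌋ = 10 → K.
Square: lon ⌊2.9277/2⌋ = 1; lat ⌊2.8857/1⌋ = 2.
Subsquare: lon ⌊0.9277/0.0833333⌋ = 11 → l; lat ⌊0.8857/0.0416667⌋ = 21 → v.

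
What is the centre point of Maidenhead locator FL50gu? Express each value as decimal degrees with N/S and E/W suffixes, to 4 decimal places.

Field F=5, L=11: +5·20° lon, +11·10° lat → SW at lon -80°, lat 20°.
Square 5, 0: +5·2° lon, +0·1° lat → SW at lon -70°, lat 20°.
Subsquare g=6, u=20: +6·0.0833333° lon, +20·0.0416667° lat → SW at lon -69.5°, lat 20.8333°.
Cell spans 0.0833333° lon × 0.0416667° lat. Centre is SW corner plus half of each.
latitude 20.8542° N, longitude 69.4583° W.

20.8542° N, 69.4583° W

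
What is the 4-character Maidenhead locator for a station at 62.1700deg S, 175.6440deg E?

Offset from 180°W / 90°S: lon 355.64°, lat 27.83°.
Field: 355.64/20 → 17 → R, 27.83/10 → 2 → C; chars RC.
Square: 15.64/2 → 7, 7.83/1 → 7; chars 77.

RC77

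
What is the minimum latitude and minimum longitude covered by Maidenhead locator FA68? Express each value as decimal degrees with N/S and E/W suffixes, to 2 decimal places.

82.00° S, 68.00° W

Field F=5, A=0: +5·20° lon, +0·10° lat → SW at lon -80°, lat -90°.
Square 6, 8: +6·2° lon, +8·1° lat → SW at lon -68°, lat -82°.
latitude 82.00° S, longitude 68.00° W.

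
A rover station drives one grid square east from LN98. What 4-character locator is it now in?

Longitude square 9; +1 → 10, wraps to 0, carry into field.
Longitude field L = 11; +1 → 12 = M.
The latitude characters are unchanged.

MN08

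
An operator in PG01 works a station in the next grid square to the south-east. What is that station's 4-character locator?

PG10

Longitude square 0; +1 → 1.
Latitude square 1; −1 → 0.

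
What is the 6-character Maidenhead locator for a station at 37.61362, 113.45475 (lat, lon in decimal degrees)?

Shift to the Maidenhead origin (180°W, 90°S): lon 293.4547, lat 127.6136.
Field (20°×10°, letters A–R): 293.4547/20 → 14 → O, 127.6136/10 → 12 → M; chars OM.
Square (2°×1°, digits 0–9): 13.4547/2 → 6, 7.6136/1 → 7; chars 67.
Subsquare (5′×2.5′, letters a–x): 1.4547/0.0833333 → 17 → r, 0.6136/0.0416667 → 14 → o; chars ro.

OM67ro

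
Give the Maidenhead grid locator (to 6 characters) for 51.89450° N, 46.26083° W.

GO61uv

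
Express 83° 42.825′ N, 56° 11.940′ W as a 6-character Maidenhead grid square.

GR13vr

Add 180° to longitude and 90° to latitude: 123.8010, 173.7138.
Field: lon ⌊123.8010/20⌋ = 6 → G; lat ⌊173.7138/10⌋ = 17 → R.
Square: lon ⌊3.8010/2⌋ = 1; lat ⌊3.7138/1⌋ = 3.
Subsquare: lon ⌊1.8010/0.0833333⌋ = 21 → v; lat ⌊0.7138/0.0416667⌋ = 17 → r.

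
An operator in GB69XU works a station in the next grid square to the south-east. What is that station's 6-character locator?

Longitude subsquare x = 23; +1 → 24, wraps to 0 = a, carry into square.
Longitude square 6; +1 → 7.
Latitude subsquare u = 20; −1 → 19 = t.

GB79at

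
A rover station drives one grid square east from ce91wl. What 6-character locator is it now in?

Longitude subsquare w = 22; +1 → 23 = x.
The latitude characters are unchanged.

CE91xl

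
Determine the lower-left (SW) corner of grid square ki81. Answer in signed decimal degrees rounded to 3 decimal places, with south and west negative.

Field K=10, I=8: +10·20° lon, +8·10° lat → SW at lon 20°, lat -10°.
Square 8, 1: +8·2° lon, +1·1° lat → SW at lon 36°, lat -9°.
latitude -9.000, longitude 36.000.

-9.000, 36.000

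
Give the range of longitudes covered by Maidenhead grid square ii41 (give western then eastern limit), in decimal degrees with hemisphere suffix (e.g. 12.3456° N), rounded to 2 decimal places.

12.00° W, 10.00° W

Field I=8, I=8: +8·20° lon, +8·10° lat → SW at lon -20°, lat -10°.
Square 4, 1: +4·2° lon, +1·1° lat → SW at lon -12°, lat -9°.
Cell spans 2° lon × 1° lat.
west 12.00° W, east 10.00° W.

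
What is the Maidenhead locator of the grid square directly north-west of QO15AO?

QO05xp

Longitude subsquare a = 0; −1 → -1, wraps to 23 = x, carry into square.
Longitude square 1; −1 → 0.
Latitude subsquare o = 14; +1 → 15 = p.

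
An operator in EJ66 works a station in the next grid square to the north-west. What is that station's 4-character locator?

EJ57

Longitude square 6; −1 → 5.
Latitude square 6; +1 → 7.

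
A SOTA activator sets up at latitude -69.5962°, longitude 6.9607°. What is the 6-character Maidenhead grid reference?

Offset from 180°W / 90°S: lon 186.9607°, lat 20.4038°.
Field: lon ⌊186.9607/20⌋ = 9 → J; lat ⌊20.4038/10⌋ = 2 → C.
Square: lon ⌊6.9607/2⌋ = 3; lat ⌊0.4038/1⌋ = 0.
Subsquare: lon ⌊0.9607/0.0833333⌋ = 11 → l; lat ⌊0.4038/0.0416667⌋ = 9 → j.

JC30lj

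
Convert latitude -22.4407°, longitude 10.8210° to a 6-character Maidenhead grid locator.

Add 180° to longitude and 90° to latitude: 190.8210, 67.5593.
Field (20°×10°, letters A–R): lon ⌊190.8210/20⌋ = 9 → J; lat ⌊67.5593/10⌋ = 6 → G.
Square (2°×1°, digits 0–9): lon ⌊10.8210/2⌋ = 5; lat ⌊7.5593/1⌋ = 7.
Subsquare (5′×2.5′, letters a–x): lon ⌊0.8210/0.0833333⌋ = 9 → j; lat ⌊0.5593/0.0416667⌋ = 13 → n.

JG57jn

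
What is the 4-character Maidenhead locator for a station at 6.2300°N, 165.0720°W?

AJ76

Shift to the Maidenhead origin (180°W, 90°S): lon 14.93, lat 96.23.
Field (20°×10°, letters A–R): lon ⌊14.93/20⌋ = 0 → A; lat ⌊96.23/10⌋ = 9 → J.
Square (2°×1°, digits 0–9): lon ⌊14.93/2⌋ = 7; lat ⌊6.23/1⌋ = 6.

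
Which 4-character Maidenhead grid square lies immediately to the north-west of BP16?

BP07

Longitude square 1; −1 → 0.
Latitude square 6; +1 → 7.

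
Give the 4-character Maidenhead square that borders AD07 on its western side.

Longitude square 0; −1 → -1, wraps to 9, carry into field.
Longitude field A = 0; −1 → -1, wraps to 17 = R, wrapping around the antimeridian.
The latitude characters are unchanged.

RD97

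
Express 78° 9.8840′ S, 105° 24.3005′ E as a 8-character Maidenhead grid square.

OB21qu80

Offset from 180°W / 90°S: lon 285.40501°, lat 11.83527°.
Field (20°×10°, letters A–R): lon ⌊285.40501/20⌋ = 14 → O; lat ⌊11.83527/10⌋ = 1 → B.
Square (2°×1°, digits 0–9): lon ⌊5.40501/2⌋ = 2; lat ⌊1.83527/1⌋ = 1.
Subsquare (5′×2.5′, letters a–x): lon ⌊1.40501/0.0833333⌋ = 16 → q; lat ⌊0.83527/0.0416667⌋ = 20 → u.
Extended square (30″×15″, digits 0–9): lon ⌊0.07168/0.00833333⌋ = 8; lat ⌊0.00193/0.00416667⌋ = 0.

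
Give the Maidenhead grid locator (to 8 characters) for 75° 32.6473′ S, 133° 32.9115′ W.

Shift to the Maidenhead origin (180°W, 90°S): lon 46.45147, lat 14.45588.
Field (20°×10°, letters A–R): 46.45147/20 → 2 → C, 14.45588/10 → 1 → B; chars CB.
Square (2°×1°, digits 0–9): 6.45147/2 → 3, 4.45588/1 → 4; chars 34.
Subsquare (5′×2.5′, letters a–x): 0.45147/0.0833333 → 5 → f, 0.45588/0.0416667 → 10 → k; chars fk.
Extended square (30″×15″, digits 0–9): 0.03481/0.00833333 → 4, 0.03921/0.00416667 → 9; chars 49.

CB34fk49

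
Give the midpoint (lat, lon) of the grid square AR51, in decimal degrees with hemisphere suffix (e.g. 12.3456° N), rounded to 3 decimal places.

81.500° N, 169.000° W

Field A=0, R=17: +0·20° lon, +17·10° lat → SW at lon -180°, lat 80°.
Square 5, 1: +5·2° lon, +1·1° lat → SW at lon -170°, lat 81°.
Cell spans 2° lon × 1° lat. Centre is SW corner plus half of each.
latitude 81.500° N, longitude 169.000° W.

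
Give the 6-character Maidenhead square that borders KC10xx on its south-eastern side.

KC20aw

Longitude subsquare x = 23; +1 → 24, wraps to 0 = a, carry into square.
Longitude square 1; +1 → 2.
Latitude subsquare x = 23; −1 → 22 = w.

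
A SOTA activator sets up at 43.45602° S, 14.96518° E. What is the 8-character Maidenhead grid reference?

Offset from 180°W / 90°S: lon 194.96518°, lat 46.54398°.
Field: lon ⌊194.96518/20⌋ = 9 → J; lat ⌊46.54398/10⌋ = 4 → E.
Square: lon ⌊14.96518/2⌋ = 7; lat ⌊6.54398/1⌋ = 6.
Subsquare: lon ⌊0.96518/0.0833333⌋ = 11 → l; lat ⌊0.54398/0.0416667⌋ = 13 → n.
Extended square: lon ⌊0.04851/0.00833333⌋ = 5; lat ⌊0.00231/0.00416667⌋ = 0.

JE76ln50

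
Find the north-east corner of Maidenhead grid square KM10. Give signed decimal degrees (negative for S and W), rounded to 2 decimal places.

31.00, 24.00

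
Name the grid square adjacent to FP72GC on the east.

FP72hc

Longitude subsquare g = 6; +1 → 7 = h.
The latitude characters are unchanged.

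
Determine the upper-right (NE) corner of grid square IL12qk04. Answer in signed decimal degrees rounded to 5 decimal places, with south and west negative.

22.43750, -16.65833

Field I=8, L=11: +8·20° lon, +11·10° lat → SW at lon -20°, lat 20°.
Square 1, 2: +1·2° lon, +2·1° lat → SW at lon -18°, lat 22°.
Subsquare q=16, k=10: +16·0.0833333° lon, +10·0.0416667° lat → SW at lon -16.6667°, lat 22.4167°.
Extended square 0, 4: +0·0.00833333° lon, +4·0.00416667° lat → SW at lon -16.6667°, lat 22.4333°.
Cell spans 0.00833333° lon × 0.00416667° lat. NE corner is SW corner plus one full cell.
latitude 22.43750, longitude -16.65833.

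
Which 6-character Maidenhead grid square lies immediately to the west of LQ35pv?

Longitude subsquare p = 15; −1 → 14 = o.
The latitude characters are unchanged.

LQ35ov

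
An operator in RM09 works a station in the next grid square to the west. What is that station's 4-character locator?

QM99

Longitude square 0; −1 → -1, wraps to 9, carry into field.
Longitude field R = 17; −1 → 16 = Q.
The latitude characters are unchanged.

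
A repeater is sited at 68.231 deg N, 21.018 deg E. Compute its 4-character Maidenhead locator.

KP08

Offset from 180°W / 90°S: lon 201.02°, lat 158.23°.
Field: 201.02/20 → 10 → K, 158.23/10 → 15 → P; chars KP.
Square: 1.02/2 → 0, 8.23/1 → 8; chars 08.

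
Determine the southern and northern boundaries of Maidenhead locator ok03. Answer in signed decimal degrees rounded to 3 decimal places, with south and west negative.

Field O=14, K=10: +14·20° lon, +10·10° lat → SW at lon 100°, lat 10°.
Square 0, 3: +0·2° lon, +3·1° lat → SW at lon 100°, lat 13°.
Cell spans 2° lon × 1° lat.
south 13.000, north 14.000.

13.000, 14.000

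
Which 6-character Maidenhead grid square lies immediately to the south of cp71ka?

CP70kx

Latitude subsquare a = 0; −1 → -1, wraps to 23 = x, carry into square.
Latitude square 1; −1 → 0.
The longitude characters are unchanged.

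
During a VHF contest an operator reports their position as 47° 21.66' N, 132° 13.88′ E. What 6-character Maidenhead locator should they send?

Shift to the Maidenhead origin (180°W, 90°S): lon 312.2313, lat 137.3610.
Field (20°×10°, letters A–R): lon ⌊312.2313/20⌋ = 15 → P; lat ⌊137.3610/10⌋ = 13 → N.
Square (2°×1°, digits 0–9): lon ⌊12.2313/2⌋ = 6; lat ⌊7.3610/1⌋ = 7.
Subsquare (5′×2.5′, letters a–x): lon ⌊0.2313/0.0833333⌋ = 2 → c; lat ⌊0.3610/0.0416667⌋ = 8 → i.

PN67ci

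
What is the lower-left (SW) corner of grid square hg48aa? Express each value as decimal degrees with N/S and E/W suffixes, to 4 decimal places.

22.0000° S, 32.0000° W

Field H=7, G=6: +7·20° lon, +6·10° lat → SW at lon -40°, lat -30°.
Square 4, 8: +4·2° lon, +8·1° lat → SW at lon -32°, lat -22°.
Subsquare a=0, a=0: +0·0.0833333° lon, +0·0.0416667° lat → SW at lon -32°, lat -22°.
latitude 22.0000° S, longitude 32.0000° W.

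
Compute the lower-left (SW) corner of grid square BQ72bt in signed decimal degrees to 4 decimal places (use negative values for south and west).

Field B=1, Q=16: +1·20° lon, +16·10° lat → SW at lon -160°, lat 70°.
Square 7, 2: +7·2° lon, +2·1° lat → SW at lon -146°, lat 72°.
Subsquare b=1, t=19: +1·0.0833333° lon, +19·0.0416667° lat → SW at lon -145.917°, lat 72.7917°.
latitude 72.7917, longitude -145.9167.

72.7917, -145.9167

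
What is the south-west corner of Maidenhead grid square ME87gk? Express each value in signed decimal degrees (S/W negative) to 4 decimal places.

Field M=12, E=4: +12·20° lon, +4·10° lat → SW at lon 60°, lat -50°.
Square 8, 7: +8·2° lon, +7·1° lat → SW at lon 76°, lat -43°.
Subsquare g=6, k=10: +6·0.0833333° lon, +10·0.0416667° lat → SW at lon 76.5°, lat -42.5833°.
latitude -42.5833, longitude 76.5000.

-42.5833, 76.5000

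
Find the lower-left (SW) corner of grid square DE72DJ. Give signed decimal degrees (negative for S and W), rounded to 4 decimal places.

Field D=3, E=4: +3·20° lon, +4·10° lat → SW at lon -120°, lat -50°.
Square 7, 2: +7·2° lon, +2·1° lat → SW at lon -106°, lat -48°.
Subsquare d=3, j=9: +3·0.0833333° lon, +9·0.0416667° lat → SW at lon -105.75°, lat -47.625°.
latitude -47.6250, longitude -105.7500.

-47.6250, -105.7500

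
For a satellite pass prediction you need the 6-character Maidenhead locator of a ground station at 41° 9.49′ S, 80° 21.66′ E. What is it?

NE08eu

Add 180° to longitude and 90° to latitude: 260.3610, 48.8418.
Field: lon ⌊260.3610/20⌋ = 13 → N; lat ⌊48.8418/10⌋ = 4 → E.
Square: lon ⌊0.3610/2⌋ = 0; lat ⌊8.8418/1⌋ = 8.
Subsquare: lon ⌊0.3610/0.0833333⌋ = 4 → e; lat ⌊0.8418/0.0416667⌋ = 20 → u.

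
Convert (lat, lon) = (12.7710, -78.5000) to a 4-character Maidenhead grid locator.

Offset from 180°W / 90°S: lon 101.50°, lat 102.77°.
Field: 101.50/20 → 5 → F, 102.77/10 → 10 → K; chars FK.
Square: 1.50/2 → 0, 2.77/1 → 2; chars 02.

FK02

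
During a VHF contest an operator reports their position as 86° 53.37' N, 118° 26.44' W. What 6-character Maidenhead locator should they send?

DR06sv

Add 180° to longitude and 90° to latitude: 61.5593, 176.8895.
Field: 61.5593/20 → 3 → D, 176.8895/10 → 17 → R; chars DR.
Square: 1.5593/2 → 0, 6.8895/1 → 6; chars 06.
Subsquare: 1.5593/0.0833333 → 18 → s, 0.8895/0.0416667 → 21 → v; chars sv.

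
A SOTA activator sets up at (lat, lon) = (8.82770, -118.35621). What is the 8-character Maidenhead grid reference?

DJ08tt78

Offset from 180°W / 90°S: lon 61.64379°, lat 98.82770°.
Field (20°×10°, letters A–R): lon ⌊61.64379/20⌋ = 3 → D; lat ⌊98.82770/10⌋ = 9 → J.
Square (2°×1°, digits 0–9): lon ⌊1.64379/2⌋ = 0; lat ⌊8.82770/1⌋ = 8.
Subsquare (5′×2.5′, letters a–x): lon ⌊1.64379/0.0833333⌋ = 19 → t; lat ⌊0.82770/0.0416667⌋ = 19 → t.
Extended square (30″×15″, digits 0–9): lon ⌊0.06046/0.00833333⌋ = 7; lat ⌊0.03603/0.00416667⌋ = 8.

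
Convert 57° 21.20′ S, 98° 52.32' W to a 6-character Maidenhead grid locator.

ED02np

Offset from 180°W / 90°S: lon 81.1280°, lat 32.6467°.
Field: lon ⌊81.1280/20⌋ = 4 → E; lat ⌊32.6467/10⌋ = 3 → D.
Square: lon ⌊1.1280/2⌋ = 0; lat ⌊2.6467/1⌋ = 2.
Subsquare: lon ⌊1.1280/0.0833333⌋ = 13 → n; lat ⌊0.6467/0.0416667⌋ = 15 → p.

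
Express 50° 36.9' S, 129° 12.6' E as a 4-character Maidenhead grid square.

Shift to the Maidenhead origin (180°W, 90°S): lon 309.21, lat 39.38.
Field: lon ⌊309.21/20⌋ = 15 → P; lat ⌊39.38/10⌋ = 3 → D.
Square: lon ⌊9.21/2⌋ = 4; lat ⌊9.38/1⌋ = 9.

PD49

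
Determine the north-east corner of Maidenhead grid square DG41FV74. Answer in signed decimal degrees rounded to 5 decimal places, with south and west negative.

Field D=3, G=6: +3·20° lon, +6·10° lat → SW at lon -120°, lat -30°.
Square 4, 1: +4·2° lon, +1·1° lat → SW at lon -112°, lat -29°.
Subsquare f=5, v=21: +5·0.0833333° lon, +21·0.0416667° lat → SW at lon -111.583°, lat -28.125°.
Extended square 7, 4: +7·0.00833333° lon, +4·0.00416667° lat → SW at lon -111.525°, lat -28.1083°.
Cell spans 0.00833333° lon × 0.00416667° lat. NE corner is SW corner plus one full cell.
latitude -28.10417, longitude -111.51667.

-28.10417, -111.51667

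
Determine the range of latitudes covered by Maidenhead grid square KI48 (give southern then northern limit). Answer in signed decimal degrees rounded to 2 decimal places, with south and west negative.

Field K=10, I=8: +10·20° lon, +8·10° lat → SW at lon 20°, lat -10°.
Square 4, 8: +4·2° lon, +8·1° lat → SW at lon 28°, lat -2°.
Cell spans 2° lon × 1° lat.
south -2.00, north -1.00.

-2.00, -1.00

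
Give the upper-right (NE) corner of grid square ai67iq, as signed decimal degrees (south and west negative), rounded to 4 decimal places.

-2.2917, -167.2500

Field A=0, I=8: +0·20° lon, +8·10° lat → SW at lon -180°, lat -10°.
Square 6, 7: +6·2° lon, +7·1° lat → SW at lon -168°, lat -3°.
Subsquare i=8, q=16: +8·0.0833333° lon, +16·0.0416667° lat → SW at lon -167.333°, lat -2.33333°.
Cell spans 0.0833333° lon × 0.0416667° lat. NE corner is SW corner plus one full cell.
latitude -2.2917, longitude -167.2500.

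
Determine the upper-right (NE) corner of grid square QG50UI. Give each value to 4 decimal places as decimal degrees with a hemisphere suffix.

29.6250° S, 151.7500° E

Field Q=16, G=6: +16·20° lon, +6·10° lat → SW at lon 140°, lat -30°.
Square 5, 0: +5·2° lon, +0·1° lat → SW at lon 150°, lat -30°.
Subsquare u=20, i=8: +20·0.0833333° lon, +8·0.0416667° lat → SW at lon 151.667°, lat -29.6667°.
Cell spans 0.0833333° lon × 0.0416667° lat. NE corner is SW corner plus one full cell.
latitude 29.6250° S, longitude 151.7500° E.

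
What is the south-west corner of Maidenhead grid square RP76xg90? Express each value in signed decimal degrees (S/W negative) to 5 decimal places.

Field R=17, P=15: +17·20° lon, +15·10° lat → SW at lon 160°, lat 60°.
Square 7, 6: +7·2° lon, +6·1° lat → SW at lon 174°, lat 66°.
Subsquare x=23, g=6: +23·0.0833333° lon, +6·0.0416667° lat → SW at lon 175.917°, lat 66.25°.
Extended square 9, 0: +9·0.00833333° lon, +0·0.00416667° lat → SW at lon 175.992°, lat 66.25°.
latitude 66.25000, longitude 175.99167.

66.25000, 175.99167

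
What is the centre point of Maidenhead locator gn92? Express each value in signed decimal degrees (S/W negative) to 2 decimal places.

Field G=6, N=13: +6·20° lon, +13·10° lat → SW at lon -60°, lat 40°.
Square 9, 2: +9·2° lon, +2·1° lat → SW at lon -42°, lat 42°.
Cell spans 2° lon × 1° lat. Centre is SW corner plus half of each.
latitude 42.50, longitude -41.00.

42.50, -41.00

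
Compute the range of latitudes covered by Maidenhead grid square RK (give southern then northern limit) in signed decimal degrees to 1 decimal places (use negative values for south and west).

Field R=17, K=10: +17·20° lon, +10·10° lat → SW at lon 160°, lat 10°.
Cell spans 20° lon × 10° lat.
south 10.0, north 20.0.

10.0, 20.0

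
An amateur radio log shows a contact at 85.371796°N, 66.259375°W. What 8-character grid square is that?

FR65ui89

Shift to the Maidenhead origin (180°W, 90°S): lon 113.74062, lat 175.37180.
Field: 113.74062/20 → 5 → F, 175.37180/10 → 17 → R; chars FR.
Square: 13.74062/2 → 6, 5.37180/1 → 5; chars 65.
Subsquare: 1.74062/0.0833333 → 20 → u, 0.37180/0.0416667 → 8 → i; chars ui.
Extended square: 0.07396/0.00833333 → 8, 0.03846/0.00416667 → 9; chars 89.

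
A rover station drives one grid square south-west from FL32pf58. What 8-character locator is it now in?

FL32pf47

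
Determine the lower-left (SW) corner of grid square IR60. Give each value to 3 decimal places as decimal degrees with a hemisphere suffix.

80.000° N, 8.000° W

Field I=8, R=17: +8·20° lon, +17·10° lat → SW at lon -20°, lat 80°.
Square 6, 0: +6·2° lon, +0·1° lat → SW at lon -8°, lat 80°.
latitude 80.000° N, longitude 8.000° W.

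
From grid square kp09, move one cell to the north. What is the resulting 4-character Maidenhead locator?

KQ00

Latitude square 9; +1 → 10, wraps to 0, carry into field.
Latitude field P = 15; +1 → 16 = Q.
The longitude characters are unchanged.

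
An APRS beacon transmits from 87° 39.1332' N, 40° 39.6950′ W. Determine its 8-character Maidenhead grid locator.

GR97qp06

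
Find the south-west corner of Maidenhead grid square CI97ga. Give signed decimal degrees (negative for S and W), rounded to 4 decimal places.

Field C=2, I=8: +2·20° lon, +8·10° lat → SW at lon -140°, lat -10°.
Square 9, 7: +9·2° lon, +7·1° lat → SW at lon -122°, lat -3°.
Subsquare g=6, a=0: +6·0.0833333° lon, +0·0.0416667° lat → SW at lon -121.5°, lat -3°.
latitude -3.0000, longitude -121.5000.

-3.0000, -121.5000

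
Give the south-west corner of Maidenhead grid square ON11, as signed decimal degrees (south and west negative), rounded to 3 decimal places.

Field O=14, N=13: +14·20° lon, +13·10° lat → SW at lon 100°, lat 40°.
Square 1, 1: +1·2° lon, +1·1° lat → SW at lon 102°, lat 41°.
latitude 41.000, longitude 102.000.

41.000, 102.000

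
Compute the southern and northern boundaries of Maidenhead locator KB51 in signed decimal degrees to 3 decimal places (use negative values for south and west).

Field K=10, B=1: +10·20° lon, +1·10° lat → SW at lon 20°, lat -80°.
Square 5, 1: +5·2° lon, +1·1° lat → SW at lon 30°, lat -79°.
Cell spans 2° lon × 1° lat.
south -79.000, north -78.000.

-79.000, -78.000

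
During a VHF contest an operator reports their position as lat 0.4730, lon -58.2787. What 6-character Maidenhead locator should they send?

Shift to the Maidenhead origin (180°W, 90°S): lon 121.7213, lat 90.4730.
Field (20°×10°, letters A–R): lon ⌊121.7213/20⌋ = 6 → G; lat ⌊90.4730/10⌋ = 9 → J.
Square (2°×1°, digits 0–9): lon ⌊1.7213/2⌋ = 0; lat ⌊0.4730/1⌋ = 0.
Subsquare (5′×2.5′, letters a–x): lon ⌊1.7213/0.0833333⌋ = 20 → u; lat ⌊0.4730/0.0416667⌋ = 11 → l.

GJ00ul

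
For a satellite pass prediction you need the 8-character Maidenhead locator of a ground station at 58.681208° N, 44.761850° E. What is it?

LO28jq13

Add 180° to longitude and 90° to latitude: 224.76185, 148.68121.
Field (20°×10°, letters A–R): 224.76185/20 → 11 → L, 148.68121/10 → 14 → O; chars LO.
Square (2°×1°, digits 0–9): 4.76185/2 → 2, 8.68121/1 → 8; chars 28.
Subsquare (5′×2.5′, letters a–x): 0.76185/0.0833333 → 9 → j, 0.68121/0.0416667 → 16 → q; chars jq.
Extended square (30″×15″, digits 0–9): 0.01185/0.00833333 → 1, 0.01454/0.00416667 → 3; chars 13.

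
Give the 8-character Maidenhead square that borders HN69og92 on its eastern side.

HN69pg02

Longitude extended square 9; +1 → 10, wraps to 0, carry into subsquare.
Longitude subsquare o = 14; +1 → 15 = p.
The latitude characters are unchanged.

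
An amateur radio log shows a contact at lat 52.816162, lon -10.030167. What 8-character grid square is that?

IO42xt65

Offset from 180°W / 90°S: lon 169.96983°, lat 142.81616°.
Field (20°×10°, letters A–R): lon ⌊169.96983/20⌋ = 8 → I; lat ⌊142.81616/10⌋ = 14 → O.
Square (2°×1°, digits 0–9): lon ⌊9.96983/2⌋ = 4; lat ⌊2.81616/1⌋ = 2.
Subsquare (5′×2.5′, letters a–x): lon ⌊1.96983/0.0833333⌋ = 23 → x; lat ⌊0.81616/0.0416667⌋ = 19 → t.
Extended square (30″×15″, digits 0–9): lon ⌊0.05317/0.00833333⌋ = 6; lat ⌊0.02450/0.00416667⌋ = 5.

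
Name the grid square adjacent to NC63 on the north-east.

NC74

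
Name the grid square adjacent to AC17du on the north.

AC17dv

Latitude subsquare u = 20; +1 → 21 = v.
The longitude characters are unchanged.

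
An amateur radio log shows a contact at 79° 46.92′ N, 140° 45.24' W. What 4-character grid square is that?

Shift to the Maidenhead origin (180°W, 90°S): lon 39.25, lat 169.78.
Field (20°×10°, letters A–R): lon ⌊39.25/20⌋ = 1 → B; lat ⌊169.78/10⌋ = 16 → Q.
Square (2°×1°, digits 0–9): lon ⌊19.25/2⌋ = 9; lat ⌊9.78/1⌋ = 9.

BQ99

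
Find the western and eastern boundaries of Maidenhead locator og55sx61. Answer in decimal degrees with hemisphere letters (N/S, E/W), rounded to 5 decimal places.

111.55000° E, 111.55833° E

Field O=14, G=6: +14·20° lon, +6·10° lat → SW at lon 100°, lat -30°.
Square 5, 5: +5·2° lon, +5·1° lat → SW at lon 110°, lat -25°.
Subsquare s=18, x=23: +18·0.0833333° lon, +23·0.0416667° lat → SW at lon 111.5°, lat -24.0417°.
Extended square 6, 1: +6·0.00833333° lon, +1·0.00416667° lat → SW at lon 111.55°, lat -24.0375°.
Cell spans 0.00833333° lon × 0.00416667° lat.
west 111.55000° E, east 111.55833° E.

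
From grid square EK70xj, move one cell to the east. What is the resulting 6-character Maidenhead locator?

EK80aj

Longitude subsquare x = 23; +1 → 24, wraps to 0 = a, carry into square.
Longitude square 7; +1 → 8.
The latitude characters are unchanged.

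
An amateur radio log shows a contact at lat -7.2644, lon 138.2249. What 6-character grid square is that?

PI92cr

Shift to the Maidenhead origin (180°W, 90°S): lon 318.2249, lat 82.7356.
Field (20°×10°, letters A–R): lon ⌊318.2249/20⌋ = 15 → P; lat ⌊82.7356/10⌋ = 8 → I.
Square (2°×1°, digits 0–9): lon ⌊18.2249/2⌋ = 9; lat ⌊2.7356/1⌋ = 2.
Subsquare (5′×2.5′, letters a–x): lon ⌊0.2249/0.0833333⌋ = 2 → c; lat ⌊0.7356/0.0416667⌋ = 17 → r.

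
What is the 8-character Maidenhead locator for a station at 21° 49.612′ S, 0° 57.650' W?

Offset from 180°W / 90°S: lon 179.03917°, lat 68.17313°.
Field: 179.03917/20 → 8 → I, 68.17313/10 → 6 → G; chars IG.
Square: 19.03917/2 → 9, 8.17313/1 → 8; chars 98.
Subsquare: 1.03917/0.0833333 → 12 → m, 0.17313/0.0416667 → 4 → e; chars me.
Extended square: 0.03917/0.00833333 → 4, 0.00647/0.00416667 → 1; chars 41.

IG98me41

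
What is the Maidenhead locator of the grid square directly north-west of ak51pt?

AK51ou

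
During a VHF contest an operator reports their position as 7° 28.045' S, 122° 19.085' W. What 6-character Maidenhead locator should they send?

Offset from 180°W / 90°S: lon 57.6819°, lat 82.5326°.
Field (20°×10°, letters A–R): lon ⌊57.6819/20⌋ = 2 → C; lat ⌊82.5326/10⌋ = 8 → I.
Square (2°×1°, digits 0–9): lon ⌊17.6819/2⌋ = 8; lat ⌊2.5326/1⌋ = 2.
Subsquare (5′×2.5′, letters a–x): lon ⌊1.6819/0.0833333⌋ = 20 → u; lat ⌊0.5326/0.0416667⌋ = 12 → m.

CI82um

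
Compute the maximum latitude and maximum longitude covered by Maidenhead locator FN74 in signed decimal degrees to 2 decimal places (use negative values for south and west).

Field F=5, N=13: +5·20° lon, +13·10° lat → SW at lon -80°, lat 40°.
Square 7, 4: +7·2° lon, +4·1° lat → SW at lon -66°, lat 44°.
Cell spans 2° lon × 1° lat. NE corner is SW corner plus one full cell.
latitude 45.00, longitude -64.00.

45.00, -64.00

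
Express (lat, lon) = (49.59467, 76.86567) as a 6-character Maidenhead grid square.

MN89ko

Offset from 180°W / 90°S: lon 256.8657°, lat 139.5947°.
Field: 256.8657/20 → 12 → M, 139.5947/10 → 13 → N; chars MN.
Square: 16.8657/2 → 8, 9.5947/1 → 9; chars 89.
Subsquare: 0.8657/0.0833333 → 10 → k, 0.5947/0.0416667 → 14 → o; chars ko.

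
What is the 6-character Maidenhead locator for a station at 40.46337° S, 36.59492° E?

KE89hm

Offset from 180°W / 90°S: lon 216.5949°, lat 49.5366°.
Field (20°×10°, letters A–R): lon ⌊216.5949/20⌋ = 10 → K; lat ⌊49.5366/10⌋ = 4 → E.
Square (2°×1°, digits 0–9): lon ⌊16.5949/2⌋ = 8; lat ⌊9.5366/1⌋ = 9.
Subsquare (5′×2.5′, letters a–x): lon ⌊0.5949/0.0833333⌋ = 7 → h; lat ⌊0.5366/0.0416667⌋ = 12 → m.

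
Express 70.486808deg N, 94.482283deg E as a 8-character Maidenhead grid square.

Add 180° to longitude and 90° to latitude: 274.48228, 160.48681.
Field: lon ⌊274.48228/20⌋ = 13 → N; lat ⌊160.48681/10⌋ = 16 → Q.
Square: lon ⌊14.48228/2⌋ = 7; lat ⌊0.48681/1⌋ = 0.
Subsquare: lon ⌊0.48228/0.0833333⌋ = 5 → f; lat ⌊0.48681/0.0416667⌋ = 11 → l.
Extended square: lon ⌊0.06562/0.00833333⌋ = 7; lat ⌊0.02847/0.00416667⌋ = 6.

NQ70fl76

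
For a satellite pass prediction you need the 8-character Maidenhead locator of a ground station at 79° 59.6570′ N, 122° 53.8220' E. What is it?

PQ19kx78

Shift to the Maidenhead origin (180°W, 90°S): lon 302.89703, lat 169.99428.
Field: lon ⌊302.89703/20⌋ = 15 → P; lat ⌊169.99428/10⌋ = 16 → Q.
Square: lon ⌊2.89703/2⌋ = 1; lat ⌊9.99428/1⌋ = 9.
Subsquare: lon ⌊0.89703/0.0833333⌋ = 10 → k; lat ⌊0.99428/0.0416667⌋ = 23 → x.
Extended square: lon ⌊0.06370/0.00833333⌋ = 7; lat ⌊0.03595/0.00416667⌋ = 8.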